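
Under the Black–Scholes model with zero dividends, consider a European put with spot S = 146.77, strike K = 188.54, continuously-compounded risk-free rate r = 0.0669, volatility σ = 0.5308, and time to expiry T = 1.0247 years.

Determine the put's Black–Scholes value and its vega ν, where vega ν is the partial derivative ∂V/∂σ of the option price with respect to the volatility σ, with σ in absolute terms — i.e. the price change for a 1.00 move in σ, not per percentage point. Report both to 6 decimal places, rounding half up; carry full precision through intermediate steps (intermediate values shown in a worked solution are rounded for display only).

price = 50.714279
ν = 59.127014

σ√T = 0.5308·√1.0247 = 0.537315
d₁ = (ln(S/K) + (r+σ²/2)T) / (σ√T) = (ln(146.77/188.54) + (0.0669+0.5308²/2)·1.0247) / 0.537315 = (-0.250443 + 0.212906) / 0.537315 = -0.069860
d₂ = d₁ − σ√T = -0.069860 − 0.537315 = -0.607176
e^{−rT} = e^{−0.0669·1.0247} = 0.933745
N(−d₁) = 0.527848,  N(−d₂) = 0.728133
Put price V = K·e^{−rT}·N(−d₂) − S·N(−d₁) = 128.186477 − 77.472198 = 50.714279
φ(d₁) = (1/√(2π))·e^{−d₁²/2} = 0.397970
ν = S·φ(d₁)·√T = 59.127014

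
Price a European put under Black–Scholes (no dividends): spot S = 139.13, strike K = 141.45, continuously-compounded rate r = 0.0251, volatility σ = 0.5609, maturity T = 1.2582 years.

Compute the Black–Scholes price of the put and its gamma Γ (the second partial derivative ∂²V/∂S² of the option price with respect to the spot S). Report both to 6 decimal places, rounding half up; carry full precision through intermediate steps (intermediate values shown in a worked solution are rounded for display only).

σ√T = 0.5609·√1.2582 = 0.629159
d₁ = (ln(S/K) + (r+σ²/2)T) / (σ√T) = (ln(139.13/141.45) + (0.0251+0.5609²/2)·1.2582) / 0.629159 = (-0.016538 + 0.229501) / 0.629159 = 0.338490
d₂ = d₁ − σ√T = 0.338490 − 0.629159 = -0.290669
e^{−rT} = e^{−0.0251·1.2582} = 0.968913
N(−d₁) = 0.367497,  N(−d₂) = 0.614348
Put price V = K·e^{−rT}·N(−d₂) − S·N(−d₁) = 84.198029 − 51.129879 = 33.068150
φ(d₁) = (1/√(2π))·e^{−d₁²/2} = 0.376730
Γ = φ(d₁) / (S·σ·√T) = 0.004304

price = 33.068150
Γ = 0.004304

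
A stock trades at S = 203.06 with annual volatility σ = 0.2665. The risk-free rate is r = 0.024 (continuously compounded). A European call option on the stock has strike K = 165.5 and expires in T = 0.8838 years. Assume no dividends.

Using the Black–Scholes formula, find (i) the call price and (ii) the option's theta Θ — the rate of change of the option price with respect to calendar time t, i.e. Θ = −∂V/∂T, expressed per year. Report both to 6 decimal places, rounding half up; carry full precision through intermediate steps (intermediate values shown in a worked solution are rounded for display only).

price = 45.567071
Θ = -9.818449

σ√T = 0.2665·√0.8838 = 0.250538
d₁ = (ln(S/K) + (r+σ²/2)T) / (σ√T) = (ln(203.06/165.5) + (0.024+0.2665²/2)·0.8838) / 0.250538 = (0.204530 + 0.052596) / 0.250538 = 1.026295
d₂ = d₁ − σ√T = 1.026295 − 0.250538 = 0.775757
e^{−rT} = e^{−0.024·0.8838} = 0.979012
N(d₁) = 0.847624,  N(d₂) = 0.781054
Call price V = S·N(d₁) − K·e^{−rT}·N(d₂) = 172.118470 − 126.551399 = 45.567071
φ(d₁) = (1/√(2π))·e^{−d₁²/2} = 0.235610
Θ = −S·φ(d₁)·σ/(2√T) − r·K·e^{−rT}·N(d₂) = −6.781215 − 3.037234 = -9.818449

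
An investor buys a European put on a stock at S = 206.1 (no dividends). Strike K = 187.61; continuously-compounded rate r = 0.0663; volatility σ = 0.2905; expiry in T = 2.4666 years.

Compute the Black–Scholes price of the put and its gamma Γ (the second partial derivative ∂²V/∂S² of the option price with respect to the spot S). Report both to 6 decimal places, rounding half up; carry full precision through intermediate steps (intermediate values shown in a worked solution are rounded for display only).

σ√T = 0.2905·√2.4666 = 0.456242
d₁ = (ln(S/K) + (r+σ²/2)T) / (σ√T) = (ln(206.1/187.61) + (0.0663+0.2905²/2)·2.4666) / 0.456242 = (0.093996 + 0.267614) / 0.456242 = 0.792584
d₂ = d₁ − σ√T = 0.792584 − 0.456242 = 0.336342
e^{−rT} = e^{−0.0663·2.4666} = 0.849136
N(−d₁) = 0.214010,  N(−d₂) = 0.368307
Put price V = K·e^{−rT}·N(−d₂) − S·N(−d₁) = 58.673629 − 44.107496 = 14.566133
φ(d₁) = (1/√(2π))·e^{−d₁²/2} = 0.291407
Γ = φ(d₁) / (S·σ·√T) = 0.003099

price = 14.566133
Γ = 0.003099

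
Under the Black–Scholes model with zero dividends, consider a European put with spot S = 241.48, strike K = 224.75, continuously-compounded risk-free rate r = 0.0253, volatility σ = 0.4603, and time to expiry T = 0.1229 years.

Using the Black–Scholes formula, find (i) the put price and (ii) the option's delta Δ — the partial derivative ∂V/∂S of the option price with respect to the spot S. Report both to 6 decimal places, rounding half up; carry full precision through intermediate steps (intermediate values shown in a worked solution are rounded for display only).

price = 7.834563
Δ = -0.292916

σ√T = 0.4603·√0.1229 = 0.161368
d₁ = (ln(S/K) + (r+σ²/2)T) / (σ√T) = (ln(241.48/224.75) + (0.0253+0.4603²/2)·0.1229) / 0.161368 = (0.071798 + 0.016129) / 0.161368 = 0.544886
d₂ = d₁ − σ√T = 0.544886 − 0.161368 = 0.383519
e^{−rT} = e^{−0.0253·0.1229} = 0.996895
N(−d₁) = 0.292916,  N(−d₂) = 0.350668
Put price V = K·e^{−rT}·N(−d₂) − S·N(−d₁) = 78.567872 − 70.733309 = 7.834563
Δ = −N(−d₁) = -0.292916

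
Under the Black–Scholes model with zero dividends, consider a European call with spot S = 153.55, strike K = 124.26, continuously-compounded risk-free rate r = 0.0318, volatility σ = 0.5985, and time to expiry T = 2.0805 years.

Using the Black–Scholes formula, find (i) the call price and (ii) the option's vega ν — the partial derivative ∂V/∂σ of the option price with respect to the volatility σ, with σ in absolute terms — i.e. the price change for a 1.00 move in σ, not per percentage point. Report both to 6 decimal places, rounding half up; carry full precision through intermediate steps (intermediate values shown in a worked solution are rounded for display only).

price = 65.843618
ν = 66.523213

σ√T = 0.5985·√2.0805 = 0.863273
d₁ = (ln(S/K) + (r+σ²/2)T) / (σ√T) = (ln(153.55/124.26) + (0.0318+0.5985²/2)·2.0805) / 0.863273 = (0.211650 + 0.438780) / 0.863273 = 0.753447
d₂ = d₁ − σ√T = 0.753447 − 0.863273 = -0.109826
e^{−rT} = e^{−0.0318·2.0805} = 0.935981
N(d₁) = 0.774409,  N(d₂) = 0.456274
Call price V = S·N(d₁) − K·e^{−rT}·N(d₂) = 118.910534 − 53.066916 = 65.843618
φ(d₁) = (1/√(2π))·e^{−d₁²/2} = 0.300358
ν = S·φ(d₁)·√T = 66.523213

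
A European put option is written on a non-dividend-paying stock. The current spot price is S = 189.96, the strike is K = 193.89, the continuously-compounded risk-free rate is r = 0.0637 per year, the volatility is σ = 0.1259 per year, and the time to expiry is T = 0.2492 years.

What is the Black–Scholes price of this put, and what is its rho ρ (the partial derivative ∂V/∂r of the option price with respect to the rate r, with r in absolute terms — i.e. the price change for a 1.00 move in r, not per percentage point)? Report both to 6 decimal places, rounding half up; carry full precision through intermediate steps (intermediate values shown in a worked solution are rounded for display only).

σ√T = 0.1259·√0.2492 = 0.062849
d₁ = (ln(S/K) + (r+σ²/2)T) / (σ√T) = (ln(189.96/193.89) + (0.0637+0.1259²/2)·0.2492) / 0.062849 = (-0.020477 + 0.017849) / 0.062849 = -0.041821
d₂ = d₁ − σ√T = -0.041821 − 0.062849 = -0.104670
e^{−rT} = e^{−0.0637·0.2492} = 0.984251
N(−d₁) = 0.516679,  N(−d₂) = 0.541681
Put price V = K·e^{−rT}·N(−d₂) − S·N(−d₁) = 103.372540 − 98.148397 = 5.224143
ρ = −K·T·e^{−rT}·N(−d₂) = -25.760437

price = 5.224143
ρ = -25.760437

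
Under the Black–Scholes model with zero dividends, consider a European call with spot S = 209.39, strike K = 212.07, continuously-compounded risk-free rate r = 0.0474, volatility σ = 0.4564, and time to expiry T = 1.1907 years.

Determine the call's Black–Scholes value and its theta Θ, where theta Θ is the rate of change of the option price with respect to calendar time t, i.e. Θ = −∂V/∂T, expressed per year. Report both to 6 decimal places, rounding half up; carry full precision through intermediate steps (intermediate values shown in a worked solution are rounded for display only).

σ√T = 0.4564·√1.1907 = 0.498020
d₁ = (ln(S/K) + (r+σ²/2)T) / (σ√T) = (ln(209.39/212.07) + (0.0474+0.4564²/2)·1.1907) / 0.498020 = (-0.012718 + 0.180451) / 0.498020 = 0.336800
d₂ = d₁ − σ√T = 0.336800 − 0.498020 = -0.161220
e^{−rT} = e^{−0.0474·1.1907} = 0.945124
N(d₁) = 0.631866,  N(d₂) = 0.435960
Call price V = S·N(d₁) − K·e^{−rT}·N(d₂) = 132.306479 − 87.380559 = 44.925919
φ(d₁) = (1/√(2π))·e^{−d₁²/2} = 0.376945
Θ = −S·φ(d₁)·σ/(2√T) − r·K·e^{−rT}·N(d₂) = −16.506253 − 4.141839 = -20.648091

price = 44.925919
Θ = -20.648091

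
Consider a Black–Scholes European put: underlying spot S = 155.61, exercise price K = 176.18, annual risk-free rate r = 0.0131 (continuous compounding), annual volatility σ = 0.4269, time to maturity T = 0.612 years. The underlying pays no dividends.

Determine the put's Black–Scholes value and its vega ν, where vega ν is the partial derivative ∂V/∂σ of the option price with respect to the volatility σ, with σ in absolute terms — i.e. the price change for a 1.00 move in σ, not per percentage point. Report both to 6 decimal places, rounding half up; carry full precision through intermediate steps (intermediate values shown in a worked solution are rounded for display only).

σ√T = 0.4269·√0.612 = 0.333966
d₁ = (ln(S/K) + (r+σ²/2)T) / (σ√T) = (ln(155.61/176.18) + (0.0131+0.4269²/2)·0.612) / 0.333966 = (-0.124153 + 0.063784) / 0.333966 = -0.180766
d₂ = d₁ − σ√T = -0.180766 − 0.333966 = -0.514732
e^{−rT} = e^{−0.0131·0.612} = 0.992015
N(−d₁) = 0.571724,  N(−d₂) = 0.696630
Put price V = K·e^{−rT}·N(−d₂) − S·N(−d₁) = 121.752181 − 88.966018 = 32.786163
φ(d₁) = (1/√(2π))·e^{−d₁²/2} = 0.392477
ν = S·φ(d₁)·√T = 47.777973

price = 32.786163
ν = 47.777973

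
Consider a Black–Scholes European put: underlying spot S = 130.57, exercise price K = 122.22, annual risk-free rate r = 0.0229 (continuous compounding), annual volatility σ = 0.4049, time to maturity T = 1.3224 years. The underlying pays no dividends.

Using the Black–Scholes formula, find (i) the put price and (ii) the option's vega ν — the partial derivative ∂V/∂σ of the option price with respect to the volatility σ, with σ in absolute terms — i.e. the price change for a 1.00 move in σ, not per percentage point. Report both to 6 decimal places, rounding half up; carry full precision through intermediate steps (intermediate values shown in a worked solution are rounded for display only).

price = 17.414835
ν = 54.379735

σ√T = 0.4049·√1.3224 = 0.465617
d₁ = (ln(S/K) + (r+σ²/2)T) / (σ√T) = (ln(130.57/122.22) + (0.0229+0.4049²/2)·1.3224) / 0.465617 = (0.066087 + 0.138683) / 0.465617 = 0.439781
d₂ = d₁ − σ√T = 0.439781 − 0.465617 = -0.025837
e^{−rT} = e^{−0.0229·1.3224} = 0.970171
N(−d₁) = 0.330048,  N(−d₂) = 0.510306
Put price V = K·e^{−rT}·N(−d₂) − S·N(−d₁) = 60.509201 − 43.094366 = 17.414835
φ(d₁) = (1/√(2π))·e^{−d₁²/2} = 0.362170
ν = S·φ(d₁)·√T = 54.379735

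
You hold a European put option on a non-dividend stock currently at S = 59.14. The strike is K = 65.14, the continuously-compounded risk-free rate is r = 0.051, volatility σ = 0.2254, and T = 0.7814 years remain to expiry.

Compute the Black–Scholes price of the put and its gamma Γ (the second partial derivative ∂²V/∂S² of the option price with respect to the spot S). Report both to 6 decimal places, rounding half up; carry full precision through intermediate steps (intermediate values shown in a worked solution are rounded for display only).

σ√T = 0.2254·√0.7814 = 0.199246
d₁ = (ln(S/K) + (r+σ²/2)T) / (σ√T) = (ln(59.14/65.14) + (0.051+0.2254²/2)·0.7814) / 0.199246 = (-0.096631 + 0.059701) / 0.199246 = -0.185350
d₂ = d₁ − σ√T = -0.185350 − 0.199246 = -0.384596
e^{−rT} = e^{−0.051·0.7814} = 0.960932
N(−d₁) = 0.573523,  N(−d₂) = 0.649732
Put price V = K·e^{−rT}·N(−d₂) − S·N(−d₁) = 40.670040 − 33.918132 = 6.751908
φ(d₁) = (1/√(2π))·e^{−d₁²/2} = 0.392148
Γ = φ(d₁) / (S·σ·√T) = 0.033280

price = 6.751908
Γ = 0.033280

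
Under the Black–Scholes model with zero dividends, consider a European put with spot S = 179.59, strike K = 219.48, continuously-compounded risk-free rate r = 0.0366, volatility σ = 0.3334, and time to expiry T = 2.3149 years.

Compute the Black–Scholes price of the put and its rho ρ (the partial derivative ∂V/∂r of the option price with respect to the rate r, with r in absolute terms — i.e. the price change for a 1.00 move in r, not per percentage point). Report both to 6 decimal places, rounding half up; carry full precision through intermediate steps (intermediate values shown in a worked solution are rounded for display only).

σ√T = 0.3334·√2.3149 = 0.507261
d₁ = (ln(S/K) + (r+σ²/2)T) / (σ√T) = (ln(179.59/219.48) + (0.0366+0.3334²/2)·2.3149) / 0.507261 = (-0.200585 + 0.213382) / 0.507261 = 0.025229
d₂ = d₁ − σ√T = 0.025229 − 0.507261 = -0.482032
e^{−rT} = e^{−0.0366·2.3149} = 0.918765
N(−d₁) = 0.489936,  N(−d₂) = 0.685108
Put price V = K·e^{−rT}·N(−d₂) − S·N(−d₁) = 138.152437 − 87.987632 = 50.164805
ρ = −K·T·e^{−rT}·N(−d₂) = -319.809076

price = 50.164805
ρ = -319.809076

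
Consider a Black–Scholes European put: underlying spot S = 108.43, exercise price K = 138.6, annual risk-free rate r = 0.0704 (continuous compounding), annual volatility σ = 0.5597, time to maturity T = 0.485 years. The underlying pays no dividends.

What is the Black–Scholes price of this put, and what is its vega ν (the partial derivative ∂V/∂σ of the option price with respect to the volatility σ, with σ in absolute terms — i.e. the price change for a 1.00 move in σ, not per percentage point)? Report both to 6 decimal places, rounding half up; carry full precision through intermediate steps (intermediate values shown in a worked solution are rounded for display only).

price = 34.126283
ν = 28.362016

σ√T = 0.5597·√0.485 = 0.389786
d₁ = (ln(S/K) + (r+σ²/2)T) / (σ√T) = (ln(108.43/138.6) + (0.0704+0.5597²/2)·0.485) / 0.389786 = (-0.245487 + 0.110111) / 0.389786 = -0.347310
d₂ = d₁ − σ√T = -0.347310 − 0.389786 = -0.737096
e^{−rT} = e^{−0.0704·0.485} = 0.966432
N(−d₁) = 0.635821,  N(−d₂) = 0.769468
Put price V = K·e^{−rT}·N(−d₂) − S·N(−d₁) = 103.068350 − 68.942067 = 34.126283
φ(d₁) = (1/√(2π))·e^{−d₁²/2} = 0.375592
ν = S·φ(d₁)·√T = 28.362016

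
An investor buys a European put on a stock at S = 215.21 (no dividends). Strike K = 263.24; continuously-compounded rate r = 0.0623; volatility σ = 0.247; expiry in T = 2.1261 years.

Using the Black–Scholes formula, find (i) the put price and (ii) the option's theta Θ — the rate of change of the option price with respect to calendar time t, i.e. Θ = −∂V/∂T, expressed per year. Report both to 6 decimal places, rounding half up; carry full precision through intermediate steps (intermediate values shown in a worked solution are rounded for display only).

price = 40.116287
Θ = 1.993109

σ√T = 0.247·√2.1261 = 0.360154
d₁ = (ln(S/K) + (r+σ²/2)T) / (σ√T) = (ln(215.21/263.24) + (0.0623+0.247²/2)·2.1261) / 0.360154 = (-0.201452 + 0.197312) / 0.360154 = -0.011496
d₂ = d₁ − σ√T = -0.011496 − 0.360154 = -0.371650
e^{−rT} = e^{−0.0623·2.1261} = 0.875941
N(−d₁) = 0.504586,  N(−d₂) = 0.644923
Put price V = K·e^{−rT}·N(−d₂) − S·N(−d₁) = 148.708243 − 108.591956 = 40.116287
φ(d₁) = (1/√(2π))·e^{−d₁²/2} = 0.398916
Θ = −S·φ(d₁)·σ/(2√T) + r·K·e^{−rT}·N(−d₂) = −7.271415 + 9.264524 = 1.993109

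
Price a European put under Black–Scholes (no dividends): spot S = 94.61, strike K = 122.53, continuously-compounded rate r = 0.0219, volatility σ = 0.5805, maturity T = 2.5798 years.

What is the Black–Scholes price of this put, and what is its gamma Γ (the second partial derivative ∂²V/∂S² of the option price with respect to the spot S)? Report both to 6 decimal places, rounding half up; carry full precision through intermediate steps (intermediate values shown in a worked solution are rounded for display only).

price = 49.172819
Γ = 0.004384

σ√T = 0.5805·√2.5798 = 0.932385
d₁ = (ln(S/K) + (r+σ²/2)T) / (σ√T) = (ln(94.61/122.53) + (0.0219+0.5805²/2)·2.5798) / 0.932385 = (-0.258593 + 0.491168) / 0.932385 = 0.249442
d₂ = d₁ − σ√T = 0.249442 − 0.932385 = -0.682943
e^{−rT} = e^{−0.0219·2.5798} = 0.945069
N(−d₁) = 0.401510,  N(−d₂) = 0.752679
Put price V = K·e^{−rT}·N(−d₂) − S·N(−d₁) = 87.159637 − 37.986818 = 49.172819
φ(d₁) = (1/√(2π))·e^{−d₁²/2} = 0.386722
Γ = φ(d₁) / (S·σ·√T) = 0.004384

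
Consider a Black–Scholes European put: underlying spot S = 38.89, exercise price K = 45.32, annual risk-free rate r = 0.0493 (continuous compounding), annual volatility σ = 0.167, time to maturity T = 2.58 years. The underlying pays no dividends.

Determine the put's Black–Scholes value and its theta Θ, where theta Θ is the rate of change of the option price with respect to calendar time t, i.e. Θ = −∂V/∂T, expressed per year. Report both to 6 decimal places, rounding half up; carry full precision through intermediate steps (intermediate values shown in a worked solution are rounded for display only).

price = 4.731440
Θ = 0.356977

σ√T = 0.167·√2.58 = 0.268242
d₁ = (ln(S/K) + (r+σ²/2)T) / (σ√T) = (ln(38.89/45.32) + (0.0493+0.167²/2)·2.58) / 0.268242 = (-0.153011 + 0.163171) / 0.268242 = 0.037875
d₂ = d₁ − σ√T = 0.037875 − 0.268242 = -0.230367
e^{−rT} = e^{−0.0493·2.58} = 0.880563
N(−d₁) = 0.484894,  N(−d₂) = 0.591097
Put price V = K·e^{−rT}·N(−d₂) − S·N(−d₁) = 23.588963 − 18.857523 = 4.731440
φ(d₁) = (1/√(2π))·e^{−d₁²/2} = 0.398656
Θ = −S·φ(d₁)·σ/(2√T) + r·K·e^{−rT}·N(−d₂) = −0.805959 + 1.162936 = 0.356977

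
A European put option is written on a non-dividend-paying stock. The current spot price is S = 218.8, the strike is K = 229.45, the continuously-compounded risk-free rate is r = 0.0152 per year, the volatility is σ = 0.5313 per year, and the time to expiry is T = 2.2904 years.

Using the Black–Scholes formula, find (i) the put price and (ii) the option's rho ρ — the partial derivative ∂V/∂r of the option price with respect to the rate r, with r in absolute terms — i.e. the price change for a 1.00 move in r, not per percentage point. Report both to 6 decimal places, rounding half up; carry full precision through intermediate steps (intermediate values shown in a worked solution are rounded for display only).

price = 70.185615
ρ = -335.983952

σ√T = 0.5313·√2.2904 = 0.804073
d₁ = (ln(S/K) + (r+σ²/2)T) / (σ√T) = (ln(218.8/229.45) + (0.0152+0.5313²/2)·2.2904) / 0.804073 = (-0.047527 + 0.358081) / 0.804073 = 0.386226
d₂ = d₁ − σ√T = 0.386226 − 0.804073 = -0.417847
e^{−rT} = e^{−0.0152·2.2904} = 0.965785
N(−d₁) = 0.349665,  N(−d₂) = 0.661971
Put price V = K·e^{−rT}·N(−d₂) − S·N(−d₁) = 146.692260 − 76.506645 = 70.185615
ρ = −K·T·e^{−rT}·N(−d₂) = -335.983952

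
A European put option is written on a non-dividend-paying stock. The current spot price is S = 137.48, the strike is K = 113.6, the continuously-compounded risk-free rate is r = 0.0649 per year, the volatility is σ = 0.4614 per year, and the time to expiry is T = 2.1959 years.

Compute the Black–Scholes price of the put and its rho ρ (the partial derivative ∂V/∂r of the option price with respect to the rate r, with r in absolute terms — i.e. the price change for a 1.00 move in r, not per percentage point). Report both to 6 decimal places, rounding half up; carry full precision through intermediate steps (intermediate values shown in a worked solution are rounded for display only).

σ√T = 0.4614·√2.1959 = 0.683729
d₁ = (ln(S/K) + (r+σ²/2)T) / (σ√T) = (ln(137.48/113.6) + (0.0649+0.4614²/2)·2.1959) / 0.683729 = (0.190795 + 0.376256) / 0.683729 = 0.829351
d₂ = d₁ − σ√T = 0.829351 − 0.683729 = 0.145623
e^{−rT} = e^{−0.0649·2.1959} = 0.867175
N(−d₁) = 0.203453,  N(−d₂) = 0.442110
Put price V = K·e^{−rT}·N(−d₂) − S·N(−d₁) = 43.552727 − 27.970693 = 15.582034
ρ = −K·T·e^{−rT}·N(−d₂) = -95.637434

price = 15.582034
ρ = -95.637434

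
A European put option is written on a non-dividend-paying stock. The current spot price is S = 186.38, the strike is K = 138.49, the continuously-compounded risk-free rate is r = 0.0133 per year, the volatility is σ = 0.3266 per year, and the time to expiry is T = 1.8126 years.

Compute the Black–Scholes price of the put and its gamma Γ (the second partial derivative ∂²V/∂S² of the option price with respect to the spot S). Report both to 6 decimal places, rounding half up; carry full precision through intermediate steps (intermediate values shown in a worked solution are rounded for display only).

price = 9.341680
Γ = 0.003100

σ√T = 0.3266·√1.8126 = 0.439711
d₁ = (ln(S/K) + (r+σ²/2)T) / (σ√T) = (ln(186.38/138.49) + (0.0133+0.3266²/2)·1.8126) / 0.439711 = (0.296989 + 0.120780) / 0.439711 = 0.950101
d₂ = d₁ − σ√T = 0.950101 − 0.439711 = 0.510391
e^{−rT} = e^{−0.0133·1.8126} = 0.976181
N(−d₁) = 0.171030,  N(−d₂) = 0.304889
Put price V = K·e^{−rT}·N(−d₂) − S·N(−d₁) = 41.218321 − 31.876641 = 9.341680
φ(d₁) = (1/√(2π))·e^{−d₁²/2} = 0.254035
Γ = φ(d₁) / (S·σ·√T) = 0.003100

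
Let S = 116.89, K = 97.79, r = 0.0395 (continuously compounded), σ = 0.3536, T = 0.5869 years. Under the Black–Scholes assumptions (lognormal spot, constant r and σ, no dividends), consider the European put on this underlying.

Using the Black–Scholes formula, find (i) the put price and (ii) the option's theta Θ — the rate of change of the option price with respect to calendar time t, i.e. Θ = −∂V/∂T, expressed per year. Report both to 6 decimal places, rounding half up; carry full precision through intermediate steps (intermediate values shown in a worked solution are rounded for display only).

price = 3.772960
Θ = -6.285070

σ√T = 0.3536·√0.5869 = 0.270891
d₁ = (ln(S/K) + (r+σ²/2)T) / (σ√T) = (ln(116.89/97.79) + (0.0395+0.3536²/2)·0.5869) / 0.270891 = (0.178411 + 0.059873) / 0.270891 = 0.879633
d₂ = d₁ − σ√T = 0.879633 − 0.270891 = 0.608742
e^{−rT} = e^{−0.0395·0.5869} = 0.977084
N(−d₁) = 0.189529,  N(−d₂) = 0.271348
Put price V = K·e^{−rT}·N(−d₂) − S·N(−d₁) = 25.927019 − 22.154059 = 3.772960
φ(d₁) = (1/√(2π))·e^{−d₁²/2} = 0.270951
Θ = −S·φ(d₁)·σ/(2√T) + r·K·e^{−rT}·N(−d₂) = −7.309187 + 1.024117 = -6.285070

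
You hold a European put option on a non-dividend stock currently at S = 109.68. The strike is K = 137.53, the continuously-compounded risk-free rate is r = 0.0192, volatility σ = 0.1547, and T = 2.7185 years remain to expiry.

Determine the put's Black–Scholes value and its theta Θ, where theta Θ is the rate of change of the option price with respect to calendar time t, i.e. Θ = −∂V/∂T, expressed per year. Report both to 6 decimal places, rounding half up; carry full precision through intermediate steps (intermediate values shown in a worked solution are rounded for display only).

σ√T = 0.1547·√2.7185 = 0.255067
d₁ = (ln(S/K) + (r+σ²/2)T) / (σ√T) = (ln(109.68/137.53) + (0.0192+0.1547²/2)·2.7185) / 0.255067 = (-0.226275 + 0.084725) / 0.255067 = -0.554952
d₂ = d₁ − σ√T = -0.554952 − 0.255067 = -0.810019
e^{−rT} = e^{−0.0192·2.7185} = 0.949144
N(−d₁) = 0.710536,  N(−d₂) = 0.791035
Put price V = K·e^{−rT}·N(−d₂) − S·N(−d₁) = 103.258380 − 77.931612 = 25.326768
φ(d₁) = (1/√(2π))·e^{−d₁²/2} = 0.342007
Θ = −S·φ(d₁)·σ/(2√T) + r·K·e^{−rT}·N(−d₂) = −1.759778 + 1.982561 = 0.222783

price = 25.326768
Θ = 0.222783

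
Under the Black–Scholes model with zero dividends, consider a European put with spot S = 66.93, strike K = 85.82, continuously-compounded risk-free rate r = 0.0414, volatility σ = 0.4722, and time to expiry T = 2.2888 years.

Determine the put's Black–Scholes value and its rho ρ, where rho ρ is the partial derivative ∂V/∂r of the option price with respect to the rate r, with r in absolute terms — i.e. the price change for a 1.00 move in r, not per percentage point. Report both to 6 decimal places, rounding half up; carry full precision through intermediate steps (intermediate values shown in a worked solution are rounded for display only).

σ√T = 0.4722·√2.2888 = 0.714381
d₁ = (ln(S/K) + (r+σ²/2)T) / (σ√T) = (ln(66.93/85.82) + (0.0414+0.4722²/2)·2.2888) / 0.714381 = (-0.248605 + 0.349926) / 0.714381 = 0.141831
d₂ = d₁ − σ√T = 0.141831 − 0.714381 = -0.572550
e^{−rT} = e^{−0.0414·2.2888} = 0.909595
N(−d₁) = 0.443607,  N(−d₂) = 0.716525
Put price V = K·e^{−rT}·N(−d₂) − S·N(−d₁) = 55.932961 − 29.690589 = 26.242371
ρ = −K·T·e^{−rT}·N(−d₂) = -128.019360

price = 26.242371
ρ = -128.019360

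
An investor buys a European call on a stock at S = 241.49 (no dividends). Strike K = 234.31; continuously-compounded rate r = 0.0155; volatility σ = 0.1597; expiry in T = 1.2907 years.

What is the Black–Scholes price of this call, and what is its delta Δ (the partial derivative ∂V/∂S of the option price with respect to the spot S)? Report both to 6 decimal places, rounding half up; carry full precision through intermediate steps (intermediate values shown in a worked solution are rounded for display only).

σ√T = 0.1597·√1.2907 = 0.181434
d₁ = (ln(S/K) + (r+σ²/2)T) / (σ√T) = (ln(241.49/234.31) + (0.0155+0.1597²/2)·1.2907) / 0.181434 = (0.030183 + 0.036465) / 0.181434 = 0.367341
d₂ = d₁ − σ√T = 0.367341 − 0.181434 = 0.185907
e^{−rT} = e^{−0.0155·1.2907} = 0.980193
N(d₁) = 0.643318,  N(d₂) = 0.573741
Call price V = S·N(d₁) − K·e^{−rT}·N(d₂) = 155.354771 − 131.770591 = 23.584179
Δ = N(d₁) = 0.643318

price = 23.584179
Δ = 0.643318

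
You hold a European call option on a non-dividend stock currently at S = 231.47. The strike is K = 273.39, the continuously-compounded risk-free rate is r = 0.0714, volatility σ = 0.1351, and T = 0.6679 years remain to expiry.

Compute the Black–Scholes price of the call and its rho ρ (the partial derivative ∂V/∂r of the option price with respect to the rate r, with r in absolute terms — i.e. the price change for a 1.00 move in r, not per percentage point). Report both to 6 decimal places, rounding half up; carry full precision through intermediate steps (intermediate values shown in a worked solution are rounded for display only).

σ√T = 0.1351·√0.6679 = 0.110411
d₁ = (ln(S/K) + (r+σ²/2)T) / (σ√T) = (ln(231.47/273.39) + (0.0714+0.1351²/2)·0.6679) / 0.110411 = (-0.166449 + 0.053783) / 0.110411 = -1.020424
d₂ = d₁ − σ√T = -1.020424 − 0.110411 = -1.130835
e^{−rT} = e^{−0.0714·0.6679} = 0.953431
N(d₁) = 0.153764,  N(d₂) = 0.129062
Call price V = S·N(d₁) − K·e^{−rT}·N(d₂) = 35.591661 − 33.641178 = 1.950484
ρ = K·T·e^{−rT}·N(d₂) = 22.468942

price = 1.950484
ρ = 22.468942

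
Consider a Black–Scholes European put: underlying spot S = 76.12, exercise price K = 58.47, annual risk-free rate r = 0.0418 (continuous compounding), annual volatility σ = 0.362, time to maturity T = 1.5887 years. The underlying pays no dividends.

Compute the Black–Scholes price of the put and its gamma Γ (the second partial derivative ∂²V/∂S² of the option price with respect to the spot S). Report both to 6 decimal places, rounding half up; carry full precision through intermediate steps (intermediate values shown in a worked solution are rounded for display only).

price = 3.981438
Γ = 0.007302

σ√T = 0.362·√1.5887 = 0.456278
d₁ = (ln(S/K) + (r+σ²/2)T) / (σ√T) = (ln(76.12/58.47) + (0.0418+0.362²/2)·1.5887) / 0.456278 = (0.263797 + 0.170502) / 0.456278 = 0.951831
d₂ = d₁ − σ√T = 0.951831 − 0.456278 = 0.495553
e^{−rT} = e^{−0.0418·1.5887} = 0.935749
N(−d₁) = 0.170591,  N(−d₂) = 0.310105
Put price V = K·e^{−rT}·N(−d₂) − S·N(−d₁) = 16.966844 − 12.985406 = 3.981438
φ(d₁) = (1/√(2π))·e^{−d₁²/2} = 0.253617
Γ = φ(d₁) / (S·σ·√T) = 0.007302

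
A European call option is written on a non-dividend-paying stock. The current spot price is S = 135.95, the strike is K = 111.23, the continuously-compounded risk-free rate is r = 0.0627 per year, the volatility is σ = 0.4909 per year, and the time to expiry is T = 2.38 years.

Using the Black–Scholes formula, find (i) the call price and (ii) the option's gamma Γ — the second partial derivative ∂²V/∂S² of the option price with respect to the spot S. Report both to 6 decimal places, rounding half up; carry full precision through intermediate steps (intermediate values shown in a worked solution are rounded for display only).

σ√T = 0.4909·√2.38 = 0.757324
d₁ = (ln(S/K) + (r+σ²/2)T) / (σ√T) = (ln(135.95/111.23) + (0.0627+0.4909²/2)·2.38) / 0.757324 = (0.200687 + 0.435996) / 0.757324 = 0.840701
d₂ = d₁ − σ√T = 0.840701 − 0.757324 = 0.083377
e^{−rT} = e^{−0.0627·2.38} = 0.861374
N(d₁) = 0.799742,  N(d₂) = 0.533224
Call price V = S·N(d₁) − K·e^{−rT}·N(d₂) = 108.724954 − 51.088569 = 57.636385
φ(d₁) = (1/√(2π))·e^{−d₁²/2} = 0.280179
Γ = φ(d₁) / (S·σ·√T) = 0.002721

price = 57.636385
Γ = 0.002721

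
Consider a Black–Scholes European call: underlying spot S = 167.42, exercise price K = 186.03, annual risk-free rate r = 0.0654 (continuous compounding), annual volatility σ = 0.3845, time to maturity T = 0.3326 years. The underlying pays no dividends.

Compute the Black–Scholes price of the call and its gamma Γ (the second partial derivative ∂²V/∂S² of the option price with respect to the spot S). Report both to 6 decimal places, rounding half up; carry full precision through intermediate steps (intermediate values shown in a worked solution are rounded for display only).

price = 9.201074
Γ = 0.010371

σ√T = 0.3845·√0.3326 = 0.221747
d₁ = (ln(S/K) + (r+σ²/2)T) / (σ√T) = (ln(167.42/186.03) + (0.0654+0.3845²/2)·0.3326) / 0.221747 = (-0.105402 + 0.046338) / 0.221747 = -0.266360
d₂ = d₁ − σ√T = -0.266360 − 0.221747 = -0.488107
e^{−rT} = e^{−0.0654·0.3326} = 0.978483
N(d₁) = 0.394981,  N(d₂) = 0.312737
Call price V = S·N(d₁) − K·e^{−rT}·N(d₂) = 66.127728 − 56.926654 = 9.201074
φ(d₁) = (1/√(2π))·e^{−d₁²/2} = 0.385038
Γ = φ(d₁) / (S·σ·√T) = 0.010371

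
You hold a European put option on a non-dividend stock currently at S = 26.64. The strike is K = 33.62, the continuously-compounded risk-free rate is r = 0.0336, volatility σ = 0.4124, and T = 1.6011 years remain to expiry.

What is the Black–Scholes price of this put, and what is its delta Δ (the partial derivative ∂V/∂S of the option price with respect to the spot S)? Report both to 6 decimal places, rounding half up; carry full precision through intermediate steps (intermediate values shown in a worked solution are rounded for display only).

σ√T = 0.4124·√1.6011 = 0.521829
d₁ = (ln(S/K) + (r+σ²/2)T) / (σ√T) = (ln(26.64/33.62) + (0.0336+0.4124²/2)·1.6011) / 0.521829 = (-0.232707 + 0.189950) / 0.521829 = -0.081938
d₂ = d₁ − σ√T = -0.081938 − 0.521829 = -0.603767
e^{−rT} = e^{−0.0336·1.6011} = 0.947624
N(−d₁) = 0.532652,  N(−d₂) = 0.727001
Put price V = K·e^{−rT}·N(−d₂) − S·N(−d₁) = 23.161614 − 14.189853 = 8.971761
Δ = −N(−d₁) = -0.532652

price = 8.971761
Δ = -0.532652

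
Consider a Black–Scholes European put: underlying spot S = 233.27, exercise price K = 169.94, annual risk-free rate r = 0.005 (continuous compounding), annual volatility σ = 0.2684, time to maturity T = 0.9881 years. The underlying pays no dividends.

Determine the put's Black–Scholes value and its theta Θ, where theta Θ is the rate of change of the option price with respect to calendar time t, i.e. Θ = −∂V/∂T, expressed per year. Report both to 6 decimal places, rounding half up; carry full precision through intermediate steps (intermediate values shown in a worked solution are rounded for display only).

price = 2.920359
Θ = -5.005279

σ√T = 0.2684·√0.9881 = 0.266798
d₁ = (ln(S/K) + (r+σ²/2)T) / (σ√T) = (ln(233.27/169.94) + (0.005+0.2684²/2)·0.9881) / 0.266798 = (0.316751 + 0.040531) / 0.266798 = 1.339148
d₂ = d₁ − σ√T = 1.339148 − 0.266798 = 1.072350
e^{−rT} = e^{−0.005·0.9881} = 0.995072
N(−d₁) = 0.090261,  N(−d₂) = 0.141782
Put price V = K·e^{−rT}·N(−d₂) − S·N(−d₁) = 23.975605 − 21.055246 = 2.920359
φ(d₁) = (1/√(2π))·e^{−d₁²/2} = 0.162741
Θ = −S·φ(d₁)·σ/(2√T) + r·K·e^{−rT}·N(−d₂) = −5.125157 + 0.119878 = -5.005279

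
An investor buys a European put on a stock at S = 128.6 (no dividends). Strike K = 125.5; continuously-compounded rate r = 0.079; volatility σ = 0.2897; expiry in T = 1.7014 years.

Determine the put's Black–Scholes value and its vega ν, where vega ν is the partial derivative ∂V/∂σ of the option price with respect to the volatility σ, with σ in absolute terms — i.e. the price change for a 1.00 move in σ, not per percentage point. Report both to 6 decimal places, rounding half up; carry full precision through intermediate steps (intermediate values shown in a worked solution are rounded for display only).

σ√T = 0.2897·√1.7014 = 0.377878
d₁ = (ln(S/K) + (r+σ²/2)T) / (σ√T) = (ln(128.6/125.5) + (0.079+0.2897²/2)·1.7014) / 0.377878 = (0.024401 + 0.205807) / 0.377878 = 0.609211
d₂ = d₁ − σ√T = 0.609211 − 0.377878 = 0.231333
e^{−rT} = e^{−0.079·1.7014} = 0.874231
N(−d₁) = 0.271192,  N(−d₂) = 0.408528
Put price V = K·e^{−rT}·N(−d₂) − S·N(−d₁) = 44.822056 − 34.875319 = 9.946737
φ(d₁) = (1/√(2π))·e^{−d₁²/2} = 0.331374
ν = S·φ(d₁)·√T = 55.585637

price = 9.946737
ν = 55.585637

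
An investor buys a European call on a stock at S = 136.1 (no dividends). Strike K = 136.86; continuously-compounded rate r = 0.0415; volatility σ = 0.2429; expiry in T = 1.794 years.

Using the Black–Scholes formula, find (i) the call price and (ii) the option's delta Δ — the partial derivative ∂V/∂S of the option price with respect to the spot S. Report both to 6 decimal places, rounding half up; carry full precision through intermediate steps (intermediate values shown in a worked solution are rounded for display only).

σ√T = 0.2429·√1.794 = 0.325341
d₁ = (ln(S/K) + (r+σ²/2)T) / (σ√T) = (ln(136.1/136.86) + (0.0415+0.2429²/2)·1.794) / 0.325341 = (-0.005569 + 0.127374) / 0.325341 = 0.374394
d₂ = d₁ − σ√T = 0.374394 − 0.325341 = 0.049053
e^{−rT} = e^{−0.0415·1.794} = 0.928253
N(d₁) = 0.645944,  N(d₂) = 0.519562
Call price V = S·N(d₁) − K·e^{−rT}·N(d₂) = 87.913044 − 66.005466 = 21.907577
Δ = N(d₁) = 0.645944

price = 21.907577
Δ = 0.645944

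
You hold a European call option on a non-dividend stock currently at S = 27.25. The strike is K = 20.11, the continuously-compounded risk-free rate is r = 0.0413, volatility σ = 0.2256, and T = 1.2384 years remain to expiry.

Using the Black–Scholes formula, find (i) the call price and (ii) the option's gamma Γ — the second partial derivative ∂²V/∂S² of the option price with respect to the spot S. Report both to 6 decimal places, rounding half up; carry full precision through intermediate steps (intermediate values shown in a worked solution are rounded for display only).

price = 8.345232
Γ = 0.017829

σ√T = 0.2256·√1.2384 = 0.251055
d₁ = (ln(S/K) + (r+σ²/2)T) / (σ√T) = (ln(27.25/20.11) + (0.0413+0.2256²/2)·1.2384) / 0.251055 = (0.303836 + 0.082660) / 0.251055 = 1.539487
d₂ = d₁ − σ√T = 1.539487 − 0.251055 = 1.288432
e^{−rT} = e^{−0.0413·1.2384} = 0.950140
N(d₁) = 0.938157,  N(d₂) = 0.901202
Call price V = S·N(d₁) − K·e^{−rT}·N(d₂) = 25.564787 − 17.219555 = 8.345232
φ(d₁) = (1/√(2π))·e^{−d₁²/2} = 0.121974
Γ = φ(d₁) / (S·σ·√T) = 0.017829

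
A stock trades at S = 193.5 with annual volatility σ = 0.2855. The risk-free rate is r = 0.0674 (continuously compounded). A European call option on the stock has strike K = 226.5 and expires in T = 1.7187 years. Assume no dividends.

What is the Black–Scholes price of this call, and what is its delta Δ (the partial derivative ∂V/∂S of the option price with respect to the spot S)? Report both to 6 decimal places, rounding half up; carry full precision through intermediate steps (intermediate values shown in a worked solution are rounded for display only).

σ√T = 0.2855·√1.7187 = 0.374288
d₁ = (ln(S/K) + (r+σ²/2)T) / (σ√T) = (ln(193.5/226.5) + (0.0674+0.2855²/2)·1.7187) / 0.374288 = (-0.157467 + 0.185886) / 0.374288 = 0.075928
d₂ = d₁ − σ√T = 0.075928 − 0.374288 = -0.298361
e^{−rT} = e^{−0.0674·1.7187} = 0.890617
N(d₁) = 0.530262,  N(d₂) = 0.382714
Call price V = S·N(d₁) − K·e^{−rT}·N(d₂) = 102.605624 − 77.202908 = 25.402716
Δ = N(d₁) = 0.530262

price = 25.402716
Δ = 0.530262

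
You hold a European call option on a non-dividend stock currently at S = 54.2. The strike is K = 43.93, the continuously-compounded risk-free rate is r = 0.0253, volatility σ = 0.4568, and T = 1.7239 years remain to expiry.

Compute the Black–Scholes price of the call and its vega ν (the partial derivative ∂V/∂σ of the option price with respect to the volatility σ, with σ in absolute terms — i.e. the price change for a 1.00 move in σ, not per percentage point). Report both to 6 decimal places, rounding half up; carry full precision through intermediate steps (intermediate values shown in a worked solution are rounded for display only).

price = 18.381739
ν = 21.862232

σ√T = 0.4568·√1.7239 = 0.599766
d₁ = (ln(S/K) + (r+σ²/2)T) / (σ√T) = (ln(54.2/43.93) + (0.0253+0.4568²/2)·1.7239) / 0.599766 = (0.210083 + 0.223475) / 0.599766 = 0.722878
d₂ = d₁ − σ√T = 0.722878 − 0.599766 = 0.123112
e^{−rT} = e^{−0.0253·1.7239} = 0.957323
N(d₁) = 0.765123,  N(d₂) = 0.548991
Call price V = S·N(d₁) − K·e^{−rT}·N(d₂) = 41.469645 − 23.087907 = 18.381739
φ(d₁) = (1/√(2π))·e^{−d₁²/2} = 0.307213
ν = S·φ(d₁)·√T = 21.862232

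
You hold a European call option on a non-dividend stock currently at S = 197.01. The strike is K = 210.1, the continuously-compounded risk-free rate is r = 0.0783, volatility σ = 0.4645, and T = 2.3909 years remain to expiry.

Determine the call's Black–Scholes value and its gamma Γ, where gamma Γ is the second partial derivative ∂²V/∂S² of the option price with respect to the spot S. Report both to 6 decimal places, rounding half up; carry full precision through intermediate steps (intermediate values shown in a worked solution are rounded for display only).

price = 64.181917
Γ = 0.002450

σ√T = 0.4645·√2.3909 = 0.718235
d₁ = (ln(S/K) + (r+σ²/2)T) / (σ√T) = (ln(197.01/210.1) + (0.0783+0.4645²/2)·2.3909) / 0.718235 = (-0.064329 + 0.445138) / 0.718235 = 0.530201
d₂ = d₁ − σ√T = 0.530201 − 0.718235 = -0.188034
e^{−rT} = e^{−0.0783·2.3909} = 0.829272
N(d₁) = 0.702014,  N(d₂) = 0.425425
Call price V = S·N(d₁) − K·e^{−rT}·N(d₂) = 138.303735 − 74.121818 = 64.181917
φ(d₁) = (1/√(2π))·e^{−d₁²/2} = 0.346631
Γ = φ(d₁) / (S·σ·√T) = 0.002450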